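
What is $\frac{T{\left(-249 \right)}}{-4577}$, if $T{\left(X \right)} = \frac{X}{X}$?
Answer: $- \frac{1}{4577} \approx -0.00021848$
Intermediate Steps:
$T{\left(X \right)} = 1$
$\frac{T{\left(-249 \right)}}{-4577} = 1 \frac{1}{-4577} = 1 \left(- \frac{1}{4577}\right) = - \frac{1}{4577}$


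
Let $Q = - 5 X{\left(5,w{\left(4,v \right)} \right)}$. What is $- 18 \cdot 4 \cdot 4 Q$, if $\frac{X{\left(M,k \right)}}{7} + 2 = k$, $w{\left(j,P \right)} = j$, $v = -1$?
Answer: $20160$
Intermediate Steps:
$X{\left(M,k \right)} = -14 + 7 k$
$Q = -70$ ($Q = - 5 \left(-14 + 7 \cdot 4\right) = - 5 \left(-14 + 28\right) = \left(-5\right) 14 = -70$)
$- 18 \cdot 4 \cdot 4 Q = - 18 \cdot 4 \cdot 4 \left(-70\right) = \left(-18\right) 16 \left(-70\right) = \left(-288\right) \left(-70\right) = 20160$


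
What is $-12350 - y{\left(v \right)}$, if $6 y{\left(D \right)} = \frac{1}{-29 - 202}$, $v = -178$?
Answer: $- \frac{17117099}{1386} \approx -12350.0$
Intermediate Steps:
$y{\left(D \right)} = - \frac{1}{1386}$ ($y{\left(D \right)} = \frac{1}{6 \left(-29 - 202\right)} = \frac{1}{6 \left(-231\right)} = \frac{1}{6} \left(- \frac{1}{231}\right) = - \frac{1}{1386}$)
$-12350 - y{\left(v \right)} = -12350 - - \frac{1}{1386} = -12350 + \frac{1}{1386} = - \frac{17117099}{1386}$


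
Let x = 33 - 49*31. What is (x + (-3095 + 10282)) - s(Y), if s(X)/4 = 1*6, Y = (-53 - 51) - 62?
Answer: 5677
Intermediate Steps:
x = -1486 (x = 33 - 1519 = -1486)
Y = -166 (Y = -104 - 62 = -166)
s(X) = 24 (s(X) = 4*(1*6) = 4*6 = 24)
(x + (-3095 + 10282)) - s(Y) = (-1486 + (-3095 + 10282)) - 1*24 = (-1486 + 7187) - 24 = 5701 - 24 = 5677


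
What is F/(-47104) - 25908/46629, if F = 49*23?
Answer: -18448135/31832064 ≈ -0.57955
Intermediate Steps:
F = 1127
F/(-47104) - 25908/46629 = 1127/(-47104) - 25908/46629 = 1127*(-1/47104) - 25908*1/46629 = -49/2048 - 8636/15543 = -18448135/31832064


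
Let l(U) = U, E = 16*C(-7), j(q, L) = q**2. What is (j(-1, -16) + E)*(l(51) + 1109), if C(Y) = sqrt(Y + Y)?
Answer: 1160 + 18560*I*sqrt(14) ≈ 1160.0 + 69445.0*I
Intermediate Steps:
C(Y) = sqrt(2)*sqrt(Y) (C(Y) = sqrt(2*Y) = sqrt(2)*sqrt(Y))
E = 16*I*sqrt(14) (E = 16*(sqrt(2)*sqrt(-7)) = 16*(sqrt(2)*(I*sqrt(7))) = 16*(I*sqrt(14)) = 16*I*sqrt(14) ≈ 59.867*I)
(j(-1, -16) + E)*(l(51) + 1109) = ((-1)**2 + 16*I*sqrt(14))*(51 + 1109) = (1 + 16*I*sqrt(14))*1160 = 1160 + 18560*I*sqrt(14)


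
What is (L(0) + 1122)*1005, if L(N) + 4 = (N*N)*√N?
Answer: 1123590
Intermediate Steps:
L(N) = -4 + N^(5/2) (L(N) = -4 + (N*N)*√N = -4 + N²*√N = -4 + N^(5/2))
(L(0) + 1122)*1005 = ((-4 + 0^(5/2)) + 1122)*1005 = ((-4 + 0) + 1122)*1005 = (-4 + 1122)*1005 = 1118*1005 = 1123590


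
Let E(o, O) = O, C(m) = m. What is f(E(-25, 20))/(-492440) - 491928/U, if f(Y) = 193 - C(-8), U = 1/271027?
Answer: -65654942206376841/492440 ≈ -1.3333e+11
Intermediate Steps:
U = 1/271027 ≈ 3.6897e-6
f(Y) = 201 (f(Y) = 193 - 1*(-8) = 193 + 8 = 201)
f(E(-25, 20))/(-492440) - 491928/U = 201/(-492440) - 491928/1/271027 = 201*(-1/492440) - 491928*271027 = -201/492440 - 133325770056 = -65654942206376841/492440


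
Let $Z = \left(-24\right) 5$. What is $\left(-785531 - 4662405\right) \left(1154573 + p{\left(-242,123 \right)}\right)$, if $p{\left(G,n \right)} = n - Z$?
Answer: $-6291363659776$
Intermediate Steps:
$Z = -120$
$p{\left(G,n \right)} = 120 + n$ ($p{\left(G,n \right)} = n - -120 = n + 120 = 120 + n$)
$\left(-785531 - 4662405\right) \left(1154573 + p{\left(-242,123 \right)}\right) = \left(-785531 - 4662405\right) \left(1154573 + \left(120 + 123\right)\right) = - 5447936 \left(1154573 + 243\right) = \left(-5447936\right) 1154816 = -6291363659776$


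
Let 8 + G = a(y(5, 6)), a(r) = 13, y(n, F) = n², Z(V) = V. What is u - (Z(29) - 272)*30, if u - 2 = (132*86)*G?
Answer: 64052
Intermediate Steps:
G = 5 (G = -8 + 13 = 5)
u = 56762 (u = 2 + (132*86)*5 = 2 + 11352*5 = 2 + 56760 = 56762)
u - (Z(29) - 272)*30 = 56762 - (29 - 272)*30 = 56762 - (-243)*30 = 56762 - 1*(-7290) = 56762 + 7290 = 64052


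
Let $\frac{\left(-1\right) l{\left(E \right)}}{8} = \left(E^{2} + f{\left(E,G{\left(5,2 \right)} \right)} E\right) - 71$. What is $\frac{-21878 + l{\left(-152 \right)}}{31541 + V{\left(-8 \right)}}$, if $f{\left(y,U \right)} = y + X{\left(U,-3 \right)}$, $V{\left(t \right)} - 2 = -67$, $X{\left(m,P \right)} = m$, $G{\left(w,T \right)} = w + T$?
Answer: $- \frac{191231}{15738} \approx -12.151$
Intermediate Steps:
$G{\left(w,T \right)} = T + w$
$V{\left(t \right)} = -65$ ($V{\left(t \right)} = 2 - 67 = -65$)
$f{\left(y,U \right)} = U + y$ ($f{\left(y,U \right)} = y + U = U + y$)
$l{\left(E \right)} = 568 - 8 E^{2} - 8 E \left(7 + E\right)$ ($l{\left(E \right)} = - 8 \left(\left(E^{2} + \left(\left(2 + 5\right) + E\right) E\right) - 71\right) = - 8 \left(\left(E^{2} + \left(7 + E\right) E\right) - 71\right) = - 8 \left(\left(E^{2} + E \left(7 + E\right)\right) - 71\right) = - 8 \left(-71 + E^{2} + E \left(7 + E\right)\right) = 568 - 8 E^{2} - 8 E \left(7 + E\right)$)
$\frac{-21878 + l{\left(-152 \right)}}{31541 + V{\left(-8 \right)}} = \frac{-21878 - \left(-9080 + 369664\right)}{31541 - 65} = \frac{-21878 + \left(568 + 8512 - 369664\right)}{31476} = \left(-21878 + \left(568 + 8512 - 369664\right)\right) \frac{1}{31476} = \left(-21878 - 360584\right) \frac{1}{31476} = \left(-382462\right) \frac{1}{31476} = - \frac{191231}{15738}$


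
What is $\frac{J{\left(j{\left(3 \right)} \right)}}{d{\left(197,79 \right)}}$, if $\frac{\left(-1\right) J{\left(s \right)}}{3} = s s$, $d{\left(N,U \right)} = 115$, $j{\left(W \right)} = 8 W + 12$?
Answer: $- \frac{3888}{115} \approx -33.809$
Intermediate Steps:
$j{\left(W \right)} = 12 + 8 W$
$J{\left(s \right)} = - 3 s^{2}$ ($J{\left(s \right)} = - 3 s s = - 3 s^{2}$)
$\frac{J{\left(j{\left(3 \right)} \right)}}{d{\left(197,79 \right)}} = \frac{\left(-3\right) \left(12 + 8 \cdot 3\right)^{2}}{115} = - 3 \left(12 + 24\right)^{2} \cdot \frac{1}{115} = - 3 \cdot 36^{2} \cdot \frac{1}{115} = \left(-3\right) 1296 \cdot \frac{1}{115} = \left(-3888\right) \frac{1}{115} = - \frac{3888}{115}$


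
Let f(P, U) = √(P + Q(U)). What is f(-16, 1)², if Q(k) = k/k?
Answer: -15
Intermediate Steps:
Q(k) = 1
f(P, U) = √(1 + P) (f(P, U) = √(P + 1) = √(1 + P))
f(-16, 1)² = (√(1 - 16))² = (√(-15))² = (I*√15)² = -15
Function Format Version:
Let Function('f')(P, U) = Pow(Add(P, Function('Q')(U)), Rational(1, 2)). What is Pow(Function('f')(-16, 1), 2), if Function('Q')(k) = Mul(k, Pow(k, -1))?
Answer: -15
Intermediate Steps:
Function('Q')(k) = 1
Function('f')(P, U) = Pow(Add(1, P), Rational(1, 2)) (Function('f')(P, U) = Pow(Add(P, 1), Rational(1, 2)) = Pow(Add(1, P), Rational(1, 2)))
Pow(Function('f')(-16, 1), 2) = Pow(Pow(Add(1, -16), Rational(1, 2)), 2) = Pow(Pow(-15, Rational(1, 2)), 2) = Pow(Mul(I, Pow(15, Rational(1, 2))), 2) = -15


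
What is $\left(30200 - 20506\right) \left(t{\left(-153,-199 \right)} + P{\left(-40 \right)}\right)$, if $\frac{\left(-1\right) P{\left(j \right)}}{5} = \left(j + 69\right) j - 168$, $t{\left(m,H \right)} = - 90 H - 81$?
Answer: $237202486$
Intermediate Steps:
$t{\left(m,H \right)} = -81 - 90 H$
$P{\left(j \right)} = 840 - 5 j \left(69 + j\right)$ ($P{\left(j \right)} = - 5 \left(\left(j + 69\right) j - 168\right) = - 5 \left(\left(69 + j\right) j - 168\right) = - 5 \left(j \left(69 + j\right) - 168\right) = - 5 \left(-168 + j \left(69 + j\right)\right) = 840 - 5 j \left(69 + j\right)$)
$\left(30200 - 20506\right) \left(t{\left(-153,-199 \right)} + P{\left(-40 \right)}\right) = \left(30200 - 20506\right) \left(\left(-81 - -17910\right) - \left(-14640 + 8000\right)\right) = 9694 \left(\left(-81 + 17910\right) + \left(840 + 13800 - 8000\right)\right) = 9694 \left(17829 + \left(840 + 13800 - 8000\right)\right) = 9694 \left(17829 + 6640\right) = 9694 \cdot 24469 = 237202486$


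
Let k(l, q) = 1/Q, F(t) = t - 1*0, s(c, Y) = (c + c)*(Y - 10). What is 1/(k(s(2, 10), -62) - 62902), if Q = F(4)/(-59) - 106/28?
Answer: -3183/200217892 ≈ -1.5898e-5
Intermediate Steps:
s(c, Y) = 2*c*(-10 + Y) (s(c, Y) = (2*c)*(-10 + Y) = 2*c*(-10 + Y))
F(t) = t (F(t) = t + 0 = t)
Q = -3183/826 (Q = 4/(-59) - 106/28 = 4*(-1/59) - 106*1/28 = -4/59 - 53/14 = -3183/826 ≈ -3.8535)
k(l, q) = -826/3183 (k(l, q) = 1/(-3183/826) = -826/3183)
1/(k(s(2, 10), -62) - 62902) = 1/(-826/3183 - 62902) = 1/(-200217892/3183) = -3183/200217892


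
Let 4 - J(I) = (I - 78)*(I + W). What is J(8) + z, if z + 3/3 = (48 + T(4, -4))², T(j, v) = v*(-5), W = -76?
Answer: -133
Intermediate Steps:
T(j, v) = -5*v
J(I) = 4 - (-78 + I)*(-76 + I) (J(I) = 4 - (I - 78)*(I - 76) = 4 - (-78 + I)*(-76 + I))
z = 4623 (z = -1 + (48 - 5*(-4))² = -1 + (48 + 20)² = -1 + 68² = -1 + 4624 = 4623)
J(8) + z = (-5924 - 1*8² + 154*8) + 4623 = (-5924 - 1*64 + 1232) + 4623 = (-5924 - 64 + 1232) + 4623 = -4756 + 4623 = -133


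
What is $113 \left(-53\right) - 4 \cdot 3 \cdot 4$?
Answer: $-6037$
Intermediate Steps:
$113 \left(-53\right) - 4 \cdot 3 \cdot 4 = -5989 - 48 = -6037$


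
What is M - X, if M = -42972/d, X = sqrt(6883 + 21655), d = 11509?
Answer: -42972/11509 - sqrt(28538) ≈ -172.67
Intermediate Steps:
X = sqrt(28538) ≈ 168.93
M = -42972/11509 ≈ -3.7338
M - X = -42972/11509 - sqrt(28538)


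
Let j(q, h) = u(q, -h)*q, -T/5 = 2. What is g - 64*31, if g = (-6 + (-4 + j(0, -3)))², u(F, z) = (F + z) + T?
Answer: -1884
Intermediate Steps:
T = -10 (T = -5*2 = -10)
u(F, z) = -10 + F + z (u(F, z) = (F + z) - 10 = -10 + F + z)
j(q, h) = q*(-10 + q - h) (j(q, h) = (-10 + q - h)*q = q*(-10 + q - h))
g = 100 (g = (-6 + (-4 + 0*(-10 + 0 - 1*(-3))))² = (-6 + (-4 + 0*(-10 + 0 + 3)))² = (-6 + (-4 + 0*(-7)))² = (-6 + (-4 + 0))² = (-6 - 4)² = (-10)² = 100)
g - 64*31 = 100 - 64*31 = 100 - 1984 = -1884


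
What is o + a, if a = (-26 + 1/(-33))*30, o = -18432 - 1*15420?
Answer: -380962/11 ≈ -34633.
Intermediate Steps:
o = -33852 (o = -18432 - 15420 = -33852)
a = -8590/11 (a = (-26 - 1/33)*30 = -859/33*30 = -8590/11 ≈ -780.91)
o + a = -33852 - 8590/11 = -380962/11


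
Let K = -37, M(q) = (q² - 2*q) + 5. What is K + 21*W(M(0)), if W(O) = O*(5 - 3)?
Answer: 173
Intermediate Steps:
M(q) = 5 + q² - 2*q
W(O) = 2*O (W(O) = O*2 = 2*O)
K + 21*W(M(0)) = -37 + 21*(2*(5 + 0² - 2*0)) = -37 + 21*(2*(5 + 0 + 0)) = -37 + 21*(2*5) = -37 + 21*10 = -37 + 210 = 173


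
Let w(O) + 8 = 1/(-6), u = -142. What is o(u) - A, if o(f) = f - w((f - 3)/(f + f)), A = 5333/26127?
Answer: -7003993/52254 ≈ -134.04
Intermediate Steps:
w(O) = -49/6 (w(O) = -8 + 1/(-6) = -8 - ⅙ = -49/6)
A = 5333/26127 (A = 5333*(1/26127) = 5333/26127 ≈ 0.20412)
o(f) = 49/6 + f (o(f) = f - 1*(-49/6) = f + 49/6 = 49/6 + f)
o(u) - A = (49/6 - 142) - 1*5333/26127 = -803/6 - 5333/26127 = -7003993/52254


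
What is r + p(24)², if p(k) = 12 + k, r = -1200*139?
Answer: -165504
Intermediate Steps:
r = -166800
r + p(24)² = -166800 + (12 + 24)² = -166800 + 36² = -166800 + 1296 = -165504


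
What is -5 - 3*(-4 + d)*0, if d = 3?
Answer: -5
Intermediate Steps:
-5 - 3*(-4 + d)*0 = -5 - 3*(-4 + 3)*0 = -5 - 3*(-1)*0 = -5 - 1*(-3)*0 = -5 + 3*0 = -5 + 0 = -5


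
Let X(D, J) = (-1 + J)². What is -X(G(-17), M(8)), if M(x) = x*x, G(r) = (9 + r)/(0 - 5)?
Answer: -3969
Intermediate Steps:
G(r) = -9/5 - r/5 (G(r) = (9 + r)/(-5) = (9 + r)*(-⅕) = -9/5 - r/5)
M(x) = x²
-X(G(-17), M(8)) = -(-1 + 8²)² = -(-1 + 64)² = -1*63² = -1*3969 = -3969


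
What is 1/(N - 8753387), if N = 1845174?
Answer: -1/6908213 ≈ -1.4476e-7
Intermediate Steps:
1/(N - 8753387) = 1/(1845174 - 8753387) = 1/(-6908213) = -1/6908213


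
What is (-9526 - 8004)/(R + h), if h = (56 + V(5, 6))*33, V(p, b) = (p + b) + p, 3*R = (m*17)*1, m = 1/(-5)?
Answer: -262950/35623 ≈ -7.3815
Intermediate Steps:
m = -⅕ ≈ -0.20000
R = -17/15 (R = (-⅕*17*1)/3 = (-17/5*1)/3 = (⅓)*(-17/5) = -17/15 ≈ -1.1333)
V(p, b) = b + 2*p (V(p, b) = (b + p) + p = b + 2*p)
h = 2376 (h = (56 + (6 + 2*5))*33 = (56 + (6 + 10))*33 = (56 + 16)*33 = 72*33 = 2376)
(-9526 - 8004)/(R + h) = (-9526 - 8004)/(-17/15 + 2376) = -17530/35623/15 = -17530*15/35623 = -262950/35623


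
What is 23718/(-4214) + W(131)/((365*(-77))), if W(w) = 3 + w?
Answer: -47654219/8459605 ≈ -5.6331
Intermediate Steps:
23718/(-4214) + W(131)/((365*(-77))) = 23718/(-4214) + (3 + 131)/((365*(-77))) = 23718*(-1/4214) + 134/(-28105) = -11859/2107 + 134*(-1/28105) = -11859/2107 - 134/28105 = -47654219/8459605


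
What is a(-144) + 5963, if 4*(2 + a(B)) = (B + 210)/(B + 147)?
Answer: 11933/2 ≈ 5966.5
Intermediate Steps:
a(B) = -2 + (210 + B)/(4*(147 + B)) (a(B) = -2 + ((B + 210)/(B + 147))/4 = -2 + ((210 + B)/(147 + B))/4 = -2 + (210 + B)/(4*(147 + B)))
a(-144) + 5963 = 7*(-138 - 1*(-144))/(4*(147 - 144)) + 5963 = (7/4)*(-138 + 144)/3 + 5963 = (7/4)*(⅓)*6 + 5963 = 7/2 + 5963 = 11933/2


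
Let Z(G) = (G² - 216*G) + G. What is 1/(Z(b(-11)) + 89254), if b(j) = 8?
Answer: 1/87598 ≈ 1.1416e-5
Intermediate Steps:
Z(G) = G² - 215*G
1/(Z(b(-11)) + 89254) = 1/(8*(-215 + 8) + 89254) = 1/(8*(-207) + 89254) = 1/(-1656 + 89254) = 1/87598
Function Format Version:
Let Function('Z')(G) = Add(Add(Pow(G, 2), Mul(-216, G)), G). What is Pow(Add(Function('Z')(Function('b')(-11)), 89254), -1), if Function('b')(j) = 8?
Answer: Rational(1, 87598) ≈ 1.1416e-5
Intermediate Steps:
Function('Z')(G) = Add(Pow(G, 2), Mul(-215, G))
Pow(Add(Function('Z')(Function('b')(-11)), 89254), -1) = Pow(Add(Mul(8, Add(-215, 8)), 89254), -1) = Pow(Add(Mul(8, -207), 89254), -1) = Pow(Add(-1656, 89254), -1) = Pow(87598, -1) = Rational(1, 87598)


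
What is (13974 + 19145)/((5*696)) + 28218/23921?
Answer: 890438239/83245080 ≈ 10.697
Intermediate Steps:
(13974 + 19145)/((5*696)) + 28218/23921 = 33119/3480 + 28218*(1/23921) = 33119*(1/3480) + 28218/23921 = 33119/3480 + 28218/23921 = 890438239/83245080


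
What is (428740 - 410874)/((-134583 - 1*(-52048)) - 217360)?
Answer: -17866/299895 ≈ -0.059574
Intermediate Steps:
(428740 - 410874)/((-134583 - 1*(-52048)) - 217360) = 17866/((-134583 + 52048) - 217360) = 17866/(-82535 - 217360) = 17866/(-299895) = 17866*(-1/299895) = -17866/299895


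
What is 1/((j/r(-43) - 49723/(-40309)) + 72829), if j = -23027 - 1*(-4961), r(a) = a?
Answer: 1733287/126963919406 ≈ 1.3652e-5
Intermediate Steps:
j = -18066 (j = -23027 + 4961 = -18066)
1/((j/r(-43) - 49723/(-40309)) + 72829) = 1/((-18066/(-43) - 49723/(-40309)) + 72829) = 1/((-18066*(-1/43) - 49723*(-1/40309)) + 72829) = 1/((18066/43 + 49723/40309) + 72829) = 1/(730360483/1733287 + 72829) = 1/(126963919406/1733287) = 1733287/126963919406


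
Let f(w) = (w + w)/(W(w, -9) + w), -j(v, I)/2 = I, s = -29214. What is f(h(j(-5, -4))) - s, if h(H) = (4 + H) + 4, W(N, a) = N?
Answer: 29215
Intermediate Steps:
j(v, I) = -2*I
h(H) = 8 + H
f(w) = 1 (f(w) = (w + w)/(w + w) = (2*w)/((2*w)) = (2*w)*(1/(2*w)) = 1)
f(h(j(-5, -4))) - s = 1 - 1*(-29214) = 1 + 29214 = 29215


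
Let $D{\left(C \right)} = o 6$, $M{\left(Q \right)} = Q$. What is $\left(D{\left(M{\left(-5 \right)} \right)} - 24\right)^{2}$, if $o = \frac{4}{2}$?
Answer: $144$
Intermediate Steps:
$o = 2$ ($o = 4 \cdot \frac{1}{2} = 2$)
$D{\left(C \right)} = 12$ ($D{\left(C \right)} = 2 \cdot 6 = 12$)
$\left(D{\left(M{\left(-5 \right)} \right)} - 24\right)^{2} = \left(12 - 24\right)^{2} = \left(-12\right)^{2} = 144$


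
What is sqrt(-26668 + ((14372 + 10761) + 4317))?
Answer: sqrt(2782) ≈ 52.745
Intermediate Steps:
sqrt(-26668 + ((14372 + 10761) + 4317)) = sqrt(-26668 + (25133 + 4317)) = sqrt(-26668 + 29450) = sqrt(2782)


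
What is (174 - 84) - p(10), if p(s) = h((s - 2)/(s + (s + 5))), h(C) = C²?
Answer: 56186/625 ≈ 89.898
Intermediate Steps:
p(s) = (-2 + s)²/(5 + 2*s)² (p(s) = ((s - 2)/(s + (s + 5)))² = ((-2 + s)/(s + (5 + s)))² = ((-2 + s)/(5 + 2*s))² = (-2 + s)²/(5 + 2*s)²)
(174 - 84) - p(10) = (174 - 84) - (-2 + 10)²/(5 + 2*10)² = 90 - 8²/(5 + 20)² = 90 - 64/25² = 90 - 64/625 = 56186/625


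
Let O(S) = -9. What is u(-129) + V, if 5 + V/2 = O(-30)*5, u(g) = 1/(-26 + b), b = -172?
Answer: -19801/198 ≈ -100.01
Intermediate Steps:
u(g) = -1/198 (u(g) = 1/(-26 - 172) = 1/(-198) = -1/198)
V = -100 (V = -10 + 2*(-9*5) = -10 + 2*(-45) = -10 - 90 = -100)
u(-129) + V = -1/198 - 100 = -19801/198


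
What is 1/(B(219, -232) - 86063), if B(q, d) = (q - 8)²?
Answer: -1/41542 ≈ -2.4072e-5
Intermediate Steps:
B(q, d) = (-8 + q)²
1/(B(219, -232) - 86063) = 1/((-8 + 219)² - 86063) = 1/(211² - 86063) = 1/(44521 - 86063) = 1/(-41542) = -1/41542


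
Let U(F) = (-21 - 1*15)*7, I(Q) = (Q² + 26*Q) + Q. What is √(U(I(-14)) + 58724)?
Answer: 2*√14618 ≈ 241.81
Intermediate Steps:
I(Q) = Q² + 27*Q
U(F) = -252 (U(F) = (-21 - 15)*7 = -36*7 = -252)
√(U(I(-14)) + 58724) = √(-252 + 58724) = √58472 = 2*√14618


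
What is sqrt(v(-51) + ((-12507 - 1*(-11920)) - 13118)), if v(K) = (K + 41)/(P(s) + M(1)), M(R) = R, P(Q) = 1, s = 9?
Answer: I*sqrt(13710) ≈ 117.09*I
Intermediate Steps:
v(K) = 41/2 + K/2 (v(K) = (K + 41)/(1 + 1) = (41 + K)/2 = (41 + K)*(1/2) = 41/2 + K/2)
sqrt(v(-51) + ((-12507 - 1*(-11920)) - 13118)) = sqrt((41/2 + (1/2)*(-51)) + ((-12507 - 1*(-11920)) - 13118)) = sqrt((41/2 - 51/2) + ((-12507 + 11920) - 13118)) = sqrt(-5 + (-587 - 13118)) = sqrt(-5 - 13705) = sqrt(-13710) = I*sqrt(13710)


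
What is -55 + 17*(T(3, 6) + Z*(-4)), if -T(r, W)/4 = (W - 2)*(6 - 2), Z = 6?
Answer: -1551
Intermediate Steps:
T(r, W) = 32 - 16*W (T(r, W) = -4*(W - 2)*(6 - 2) = -4*(-2 + W)*4 = -4*(-8 + 4*W) = 32 - 16*W)
-55 + 17*(T(3, 6) + Z*(-4)) = -55 + 17*((32 - 16*6) + 6*(-4)) = -55 + 17*((32 - 96) - 24) = -55 + 17*(-64 - 24) = -55 + 17*(-88) = -55 - 1496 = -1551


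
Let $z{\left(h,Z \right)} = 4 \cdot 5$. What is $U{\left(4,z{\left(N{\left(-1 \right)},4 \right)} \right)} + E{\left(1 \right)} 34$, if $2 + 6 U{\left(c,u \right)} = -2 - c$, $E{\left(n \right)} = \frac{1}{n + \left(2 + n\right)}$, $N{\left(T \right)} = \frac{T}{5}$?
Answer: $\frac{43}{6} \approx 7.1667$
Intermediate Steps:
$N{\left(T \right)} = \frac{T}{5}$ ($N{\left(T \right)} = T \frac{1}{5} = \frac{T}{5}$)
$E{\left(n \right)} = \frac{1}{2 + 2 n}$
$z{\left(h,Z \right)} = 20$
$U{\left(c,u \right)} = - \frac{2}{3} - \frac{c}{6}$ ($U{\left(c,u \right)} = - \frac{1}{3} + \frac{-2 - c}{6} = - \frac{1}{3} - \left(\frac{1}{3} + \frac{c}{6}\right) = - \frac{2}{3} - \frac{c}{6}$)
$U{\left(4,z{\left(N{\left(-1 \right)},4 \right)} \right)} + E{\left(1 \right)} 34 = \left(- \frac{2}{3} - \frac{2}{3}\right) + \frac{1}{2 \left(1 + 1\right)} 34 = \left(- \frac{2}{3} - \frac{2}{3}\right) + \frac{1}{2 \cdot 2} \cdot 34 = - \frac{4}{3} + \frac{1}{2} \cdot \frac{1}{2} \cdot 34 = - \frac{4}{3} + \frac{1}{4} \cdot 34 = - \frac{4}{3} + \frac{17}{2} = \frac{43}{6}$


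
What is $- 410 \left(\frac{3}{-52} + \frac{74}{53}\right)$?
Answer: $- \frac{756245}{1378} \approx -548.8$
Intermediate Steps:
$- 410 \left(\frac{3}{-52} + \frac{74}{53}\right) = - 410 \left(3 \left(- \frac{1}{52}\right) + 74 \cdot \frac{1}{53}\right) = - 410 \left(- \frac{3}{52} + \frac{74}{53}\right) = \left(-410\right) \frac{3689}{2756} = - \frac{756245}{1378}$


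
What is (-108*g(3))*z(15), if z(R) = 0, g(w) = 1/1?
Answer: 0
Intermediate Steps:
g(w) = 1
(-108*g(3))*z(15) = -108*1*0 = -108*0 = 0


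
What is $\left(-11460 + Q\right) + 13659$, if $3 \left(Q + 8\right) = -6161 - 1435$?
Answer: $-341$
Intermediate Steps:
$Q = -2540$ ($Q = -8 + \frac{-6161 - 1435}{3} = -8 + \frac{1}{3} \left(-7596\right) = -8 - 2532 = -2540$)
$\left(-11460 + Q\right) + 13659 = \left(-11460 - 2540\right) + 13659 = -14000 + 13659 = -341$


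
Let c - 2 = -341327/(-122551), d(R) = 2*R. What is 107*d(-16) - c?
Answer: -420201053/122551 ≈ -3428.8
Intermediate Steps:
c = 586429/122551 (c = 2 - 341327/(-122551) = 2 - 341327*(-1/122551) = 2 + 341327/122551 = 586429/122551 ≈ 4.7852)
107*d(-16) - c = 107*(2*(-16)) - 1*586429/122551 = 107*(-32) - 586429/122551 = -3424 - 586429/122551 = -420201053/122551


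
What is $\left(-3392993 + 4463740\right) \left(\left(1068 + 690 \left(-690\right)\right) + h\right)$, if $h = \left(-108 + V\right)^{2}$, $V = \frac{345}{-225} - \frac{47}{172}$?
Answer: $- \frac{3299767659003434653}{6656400} \approx -4.9573 \cdot 10^{11}$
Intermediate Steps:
$V = - \frac{4661}{2580}$ ($V = 345 \left(- \frac{1}{225}\right) - \frac{47}{172} = - \frac{23}{15} - \frac{47}{172} = - \frac{4661}{2580} \approx -1.8066$)
$h = \frac{80259456601}{6656400}$ ($h = \left(-108 - \frac{4661}{2580}\right)^{2} = \left(- \frac{283301}{2580}\right)^{2} = \frac{80259456601}{6656400} \approx 12057.0$)
$\left(-3392993 + 4463740\right) \left(\left(1068 + 690 \left(-690\right)\right) + h\right) = \left(-3392993 + 4463740\right) \left(\left(1068 + 690 \left(-690\right)\right) + \frac{80259456601}{6656400}\right) = 1070747 \left(\left(1068 - 476100\right) + \frac{80259456601}{6656400}\right) = 1070747 \left(-475032 + \frac{80259456601}{6656400}\right) = 1070747 \left(- \frac{3081743548199}{6656400}\right) = - \frac{3299767659003434653}{6656400}$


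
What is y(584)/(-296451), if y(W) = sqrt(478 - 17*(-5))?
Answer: -sqrt(563)/296451 ≈ -8.0039e-5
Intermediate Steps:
y(W) = sqrt(563) (y(W) = sqrt(478 + 85) = sqrt(563))
y(584)/(-296451) = sqrt(563)/(-296451) = sqrt(563)*(-1/296451) = -sqrt(563)/296451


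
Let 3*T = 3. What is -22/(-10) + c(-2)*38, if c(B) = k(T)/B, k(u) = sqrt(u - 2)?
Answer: 11/5 - 19*I ≈ 2.2 - 19.0*I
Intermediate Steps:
T = 1 (T = (1/3)*3 = 1)
k(u) = sqrt(-2 + u)
c(B) = I/B (c(B) = sqrt(-2 + 1)/B = sqrt(-1)/B = I/B)
-22/(-10) + c(-2)*38 = -22/(-10) + (I/(-2))*38 = -22*(-1/10) + (I*(-1/2))*38 = 11/5 - I/2*38 = 11/5 - 19*I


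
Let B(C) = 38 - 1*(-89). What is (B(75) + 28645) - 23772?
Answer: 5000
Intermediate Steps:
B(C) = 127 (B(C) = 38 + 89 = 127)
(B(75) + 28645) - 23772 = (127 + 28645) - 23772 = 28772 - 23772 = 5000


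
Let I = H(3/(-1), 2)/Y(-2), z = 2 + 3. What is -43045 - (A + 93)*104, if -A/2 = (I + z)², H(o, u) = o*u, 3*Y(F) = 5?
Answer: -1307733/25 ≈ -52309.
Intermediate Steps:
Y(F) = 5/3 (Y(F) = (⅓)*5 = 5/3)
z = 5
I = -18/5 (I = ((3/(-1))*2)/(5/3) = ((3*(-1))*2)*(⅗) = -3*2*(⅗) = -6*⅗ = -18/5 ≈ -3.6000)
A = -98/25 (A = -2*(-18/5 + 5)² = -2*(7/5)² = -2*49/25 = -98/25 ≈ -3.9200)
-43045 - (A + 93)*104 = -43045 - (-98/25 + 93)*104 = -43045 - 2227*104/25 = -43045 - 1*231608/25 = -43045 - 231608/25 = -1307733/25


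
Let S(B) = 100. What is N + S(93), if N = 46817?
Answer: 46917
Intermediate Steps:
N + S(93) = 46817 + 100 = 46917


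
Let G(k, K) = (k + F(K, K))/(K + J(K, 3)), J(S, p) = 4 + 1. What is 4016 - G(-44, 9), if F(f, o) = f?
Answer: 8037/2 ≈ 4018.5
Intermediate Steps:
J(S, p) = 5
G(k, K) = (K + k)/(5 + K) (G(k, K) = (k + K)/(K + 5) = (K + k)/(5 + K))
4016 - G(-44, 9) = 4016 - (9 - 44)/(5 + 9) = 4016 - (-35)/14 = 4016 - 1*(-5/2) = 4016 + 5/2 = 8037/2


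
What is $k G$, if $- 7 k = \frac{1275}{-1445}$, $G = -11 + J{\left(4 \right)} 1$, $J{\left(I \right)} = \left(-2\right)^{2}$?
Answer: $- \frac{15}{17} \approx -0.88235$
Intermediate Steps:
$J{\left(I \right)} = 4$
$G = -7$ ($G = -11 + 4 \cdot 1 = -11 + 4 = -7$)
$k = \frac{15}{119}$ ($k = - \frac{1275 \frac{1}{-1445}}{7} = - \frac{1275 \left(- \frac{1}{1445}\right)}{7} = \left(- \frac{1}{7}\right) \left(- \frac{15}{17}\right) = \frac{15}{119} \approx 0.12605$)
$k G = \frac{15}{119} \left(-7\right) = - \frac{15}{17}$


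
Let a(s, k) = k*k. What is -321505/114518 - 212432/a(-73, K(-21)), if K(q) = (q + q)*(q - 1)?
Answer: -1697843981/555526818 ≈ -3.0563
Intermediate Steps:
K(q) = 2*q*(-1 + q) (K(q) = (2*q)*(-1 + q) = 2*q*(-1 + q))
a(s, k) = k²
-321505/114518 - 212432/a(-73, K(-21)) = -321505/114518 - 212432*1/(1764*(-1 - 21)²) = -321505*1/114518 - 212432/((2*(-21)*(-22))²) = -321505/114518 - 212432/(924²) = -321505/114518 - 212432/853776 = -321505/114518 - 212432*1/853776 = -321505/114518 - 1207/4851 = -1697843981/555526818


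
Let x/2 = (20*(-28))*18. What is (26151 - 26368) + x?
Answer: -20377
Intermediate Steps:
x = -20160 (x = 2*((20*(-28))*18) = 2*(-560*18) = 2*(-10080) = -20160)
(26151 - 26368) + x = (26151 - 26368) - 20160 = -217 - 20160 = -20377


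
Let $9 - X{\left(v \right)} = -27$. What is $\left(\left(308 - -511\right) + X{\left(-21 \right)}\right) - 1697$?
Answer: $-842$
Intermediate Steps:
$X{\left(v \right)} = 36$ ($X{\left(v \right)} = 9 - -27 = 9 + 27 = 36$)
$\left(\left(308 - -511\right) + X{\left(-21 \right)}\right) - 1697 = \left(\left(308 - -511\right) + 36\right) - 1697 = \left(\left(308 + 511\right) + 36\right) - 1697 = \left(819 + 36\right) - 1697 = 855 - 1697 = -842$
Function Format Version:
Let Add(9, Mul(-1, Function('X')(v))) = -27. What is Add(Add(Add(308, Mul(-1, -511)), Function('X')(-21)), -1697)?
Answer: -842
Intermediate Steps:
Function('X')(v) = 36 (Function('X')(v) = Add(9, Mul(-1, -27)) = Add(9, 27) = 36)
Add(Add(Add(308, Mul(-1, -511)), Function('X')(-21)), -1697) = Add(Add(Add(308, Mul(-1, -511)), 36), -1697) = Add(Add(Add(308, 511), 36), -1697) = Add(Add(819, 36), -1697) = Add(855, -1697) = -842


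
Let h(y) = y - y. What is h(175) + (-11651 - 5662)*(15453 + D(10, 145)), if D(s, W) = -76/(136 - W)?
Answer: -803051963/3 ≈ -2.6768e+8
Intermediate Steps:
h(y) = 0
h(175) + (-11651 - 5662)*(15453 + D(10, 145)) = 0 + (-11651 - 5662)*(15453 + 76/(-136 + 145)) = 0 - 17313*(15453 + 76/9) = 0 - 17313*139153/9 = 0 - 803051963/3 = -803051963/3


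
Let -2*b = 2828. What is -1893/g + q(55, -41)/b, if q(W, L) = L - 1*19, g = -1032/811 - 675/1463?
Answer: 529335270091/484823129 ≈ 1091.8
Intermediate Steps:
b = -1414 (b = -1/2*2828 = -1414)
g = -2057241/1186493 (g = -1032*1/811 - 675*1/1463 = -1032/811 - 675/1463 = -2057241/1186493 ≈ -1.7339)
q(W, L) = -19 + L (q(W, L) = L - 19 = -19 + L)
-1893/g + q(55, -41)/b = -1893/(-2057241/1186493) + (-19 - 41)/(-1414) = -1893*(-1186493/2057241) - 60*(-1/1414) = 748677083/685747 + 30/707 = 529335270091/484823129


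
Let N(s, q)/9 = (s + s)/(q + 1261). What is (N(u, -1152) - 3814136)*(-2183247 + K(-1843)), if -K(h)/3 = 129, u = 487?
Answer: 907806656738772/109 ≈ 8.3285e+12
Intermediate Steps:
K(h) = -387 (K(h) = -3*129 = -387)
N(s, q) = 18*s/(1261 + q) (N(s, q) = 9*((s + s)/(q + 1261)) = 9*((2*s)/(1261 + q)) = 9*(2*s/(1261 + q)) = 18*s/(1261 + q))
(N(u, -1152) - 3814136)*(-2183247 + K(-1843)) = (18*487/(1261 - 1152) - 3814136)*(-2183247 - 387) = (18*487/109 - 3814136)*(-2183634) = (18*487*(1/109) - 3814136)*(-2183634) = (8766/109 - 3814136)*(-2183634) = -415732058/109*(-2183634) = 907806656738772/109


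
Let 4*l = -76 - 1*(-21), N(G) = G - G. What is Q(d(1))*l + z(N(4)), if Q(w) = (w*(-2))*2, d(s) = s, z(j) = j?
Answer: 55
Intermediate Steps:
N(G) = 0
Q(w) = -4*w (Q(w) = -2*w*2 = -4*w)
l = -55/4 (l = (-76 - 1*(-21))/4 = (-76 + 21)/4 = (¼)*(-55) = -55/4 ≈ -13.750)
Q(d(1))*l + z(N(4)) = -4*1*(-55/4) + 0 = -4*(-55/4) + 0 = 55 + 0 = 55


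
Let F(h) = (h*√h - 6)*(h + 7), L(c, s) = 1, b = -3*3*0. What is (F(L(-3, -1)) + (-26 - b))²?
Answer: 4356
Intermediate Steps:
b = 0 (b = -9*0 = 0)
F(h) = (-6 + h^(3/2))*(7 + h) (F(h) = (h^(3/2) - 6)*(7 + h) = (-6 + h^(3/2))*(7 + h))
(F(L(-3, -1)) + (-26 - b))² = ((-42 + 1^(5/2) - 6*1 + 7*1^(3/2)) + (-26 - 1*0))² = ((-42 + 1 - 6 + 7*1) + (-26 + 0))² = ((-42 + 1 - 6 + 7) - 26)² = (-40 - 26)² = (-66)² = 4356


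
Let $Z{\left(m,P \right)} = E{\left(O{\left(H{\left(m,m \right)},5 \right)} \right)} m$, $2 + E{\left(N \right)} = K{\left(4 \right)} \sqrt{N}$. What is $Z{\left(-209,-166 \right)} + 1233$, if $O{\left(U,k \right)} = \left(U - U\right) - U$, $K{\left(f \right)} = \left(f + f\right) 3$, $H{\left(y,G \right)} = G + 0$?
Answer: $1651 - 5016 \sqrt{209} \approx -70865.0$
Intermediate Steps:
$H{\left(y,G \right)} = G$
$K{\left(f \right)} = 6 f$ ($K{\left(f \right)} = 2 f 3 = 6 f$)
$O{\left(U,k \right)} = - U$ ($O{\left(U,k \right)} = 0 - U = - U$)
$E{\left(N \right)} = -2 + 24 \sqrt{N}$ ($E{\left(N \right)} = -2 + 6 \cdot 4 \sqrt{N} = -2 + 24 \sqrt{N}$)
$Z{\left(m,P \right)} = m \left(-2 + 24 \sqrt{- m}\right)$ ($Z{\left(m,P \right)} = \left(-2 + 24 \sqrt{- m}\right) m = m \left(-2 + 24 \sqrt{- m}\right)$)
$Z{\left(-209,-166 \right)} + 1233 = 2 \left(-209\right) \left(-1 + 12 \sqrt{\left(-1\right) \left(-209\right)}\right) + 1233 = 2 \left(-209\right) \left(-1 + 12 \sqrt{209}\right) + 1233 = \left(418 - 5016 \sqrt{209}\right) + 1233 = 1651 - 5016 \sqrt{209}$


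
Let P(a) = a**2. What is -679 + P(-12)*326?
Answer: 46265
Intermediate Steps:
-679 + P(-12)*326 = -679 + (-12)**2*326 = -679 + 144*326 = -679 + 46944 = 46265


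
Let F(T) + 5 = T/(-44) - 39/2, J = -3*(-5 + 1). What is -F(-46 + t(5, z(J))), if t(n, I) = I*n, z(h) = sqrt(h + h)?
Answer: 258/11 + 5*sqrt(6)/22 ≈ 24.011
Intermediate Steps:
J = 12 (J = -3*(-4) = 12)
z(h) = sqrt(2)*sqrt(h) (z(h) = sqrt(2*h) = sqrt(2)*sqrt(h))
F(T) = -49/2 - T/44 (F(T) = -5 + (T/(-44) - 39/2) = -5 + (T*(-1/44) - 39*1/2) = -5 + (-T/44 - 39/2) = -5 + (-39/2 - T/44) = -49/2 - T/44)
-F(-46 + t(5, z(J))) = -(-49/2 - (-46 + (sqrt(2)*sqrt(12))*5)/44) = -(-49/2 - (-46 + (sqrt(2)*(2*sqrt(3)))*5)/44) = -(-49/2 - (-46 + (2*sqrt(6))*5)/44) = -(-49/2 - (-46 + 10*sqrt(6))/44) = -(-49/2 + (23/22 - 5*sqrt(6)/22)) = -(-258/11 - 5*sqrt(6)/22) = 258/11 + 5*sqrt(6)/22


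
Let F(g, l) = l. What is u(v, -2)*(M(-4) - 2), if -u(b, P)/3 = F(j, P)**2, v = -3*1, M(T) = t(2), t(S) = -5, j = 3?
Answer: 84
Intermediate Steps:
M(T) = -5
v = -3
u(b, P) = -3*P**2
u(v, -2)*(M(-4) - 2) = (-3*(-2)**2)*(-5 - 2) = -3*4*(-7) = -12*(-7) = 84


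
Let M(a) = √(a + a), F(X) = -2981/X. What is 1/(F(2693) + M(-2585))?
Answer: -729803/3409364881 - 7252249*I*√5170/37503013691 ≈ -0.00021406 - 0.013904*I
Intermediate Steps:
M(a) = √2*√a (M(a) = √(2*a) = √2*√a)
1/(F(2693) + M(-2585)) = 1/(-2981/2693 + √2*√(-2585)) = 1/(-2981*1/2693 + √2*(I*√2585)) = 1/(-2981/2693 + I*√5170)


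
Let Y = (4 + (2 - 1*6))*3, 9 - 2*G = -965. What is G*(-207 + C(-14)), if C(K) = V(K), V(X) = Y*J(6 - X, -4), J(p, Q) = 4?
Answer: -100809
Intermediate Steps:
G = 487 (G = 9/2 - ½*(-965) = 9/2 + 965/2 = 487)
Y = 0 (Y = (4 + (2 - 6))*3 = (4 - 4)*3 = 0*3 = 0)
V(X) = 0 (V(X) = 0*4 = 0)
C(K) = 0
G*(-207 + C(-14)) = 487*(-207 + 0) = 487*(-207) = -100809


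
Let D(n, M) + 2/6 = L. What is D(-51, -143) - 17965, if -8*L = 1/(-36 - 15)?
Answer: -2443285/136 ≈ -17965.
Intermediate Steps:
L = 1/408 (L = -1/(8*(-36 - 15)) = -⅛/(-51) = -⅛*(-1/51) = 1/408 ≈ 0.0024510)
D(n, M) = -45/136 (D(n, M) = -⅓ + 1/408 = -45/136)
D(-51, -143) - 17965 = -45/136 - 17965 = -2443285/136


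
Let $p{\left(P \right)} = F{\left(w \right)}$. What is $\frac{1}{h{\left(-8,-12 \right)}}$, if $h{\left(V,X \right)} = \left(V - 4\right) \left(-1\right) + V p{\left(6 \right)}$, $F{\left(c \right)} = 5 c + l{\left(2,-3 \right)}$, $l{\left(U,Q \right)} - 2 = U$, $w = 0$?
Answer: $- \frac{1}{20} \approx -0.05$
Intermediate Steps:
$l{\left(U,Q \right)} = 2 + U$
$F{\left(c \right)} = 4 + 5 c$ ($F{\left(c \right)} = 5 c + \left(2 + 2\right) = 5 c + 4 = 4 + 5 c$)
$p{\left(P \right)} = 4$ ($p{\left(P \right)} = 4 + 5 \cdot 0 = 4 + 0 = 4$)
$h{\left(V,X \right)} = 4 + 3 V$ ($h{\left(V,X \right)} = \left(V - 4\right) \left(-1\right) + V 4 = \left(-4 + V\right) \left(-1\right) + 4 V = \left(4 - V\right) + 4 V = 4 + 3 V$)
$\frac{1}{h{\left(-8,-12 \right)}} = \frac{1}{4 + 3 \left(-8\right)} = \frac{1}{4 - 24} = \frac{1}{-20} = - \frac{1}{20}$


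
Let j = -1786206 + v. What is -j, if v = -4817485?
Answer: 6603691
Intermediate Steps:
j = -6603691 (j = -1786206 - 4817485 = -6603691)
-j = -1*(-6603691) = 6603691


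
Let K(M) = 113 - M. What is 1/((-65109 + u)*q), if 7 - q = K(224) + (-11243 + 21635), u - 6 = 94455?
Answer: -1/301562448 ≈ -3.3161e-9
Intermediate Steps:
u = 94461 (u = 6 + 94455 = 94461)
q = -10274 (q = 7 - ((113 - 1*224) + (-11243 + 21635)) = 7 - ((113 - 224) + 10392) = 7 - (-111 + 10392) = 7 - 1*10281 = 7 - 10281 = -10274)
1/((-65109 + u)*q) = 1/((-65109 + 94461)*(-10274)) = -1/10274/29352 = (1/29352)*(-1/10274) = -1/301562448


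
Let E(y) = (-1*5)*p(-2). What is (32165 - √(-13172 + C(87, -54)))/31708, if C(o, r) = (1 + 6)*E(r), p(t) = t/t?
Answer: 32165/31708 - I*√13207/31708 ≈ 1.0144 - 0.0036244*I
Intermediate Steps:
p(t) = 1
E(y) = -5 (E(y) = -1*5*1 = -5*1 = -5)
C(o, r) = -35 (C(o, r) = (1 + 6)*(-5) = 7*(-5) = -35)
(32165 - √(-13172 + C(87, -54)))/31708 = (32165 - √(-13172 - 35))/31708 = (32165 - √(-13207))*(1/31708) = (32165 - I*√13207)*(1/31708) = 32165/31708 - I*√13207/31708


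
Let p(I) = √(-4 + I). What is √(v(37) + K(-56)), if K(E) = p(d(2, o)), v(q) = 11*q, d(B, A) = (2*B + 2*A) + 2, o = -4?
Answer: √(407 + I*√6) ≈ 20.174 + 0.06071*I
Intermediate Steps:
d(B, A) = 2 + 2*A + 2*B (d(B, A) = (2*A + 2*B) + 2 = 2 + 2*A + 2*B)
K(E) = I*√6 (K(E) = √(-4 + (2 + 2*(-4) + 2*2)) = √(-4 + (2 - 8 + 4)) = √(-4 - 2) = √(-6) = I*√6)
√(v(37) + K(-56)) = √(11*37 + I*√6) = √(407 + I*√6)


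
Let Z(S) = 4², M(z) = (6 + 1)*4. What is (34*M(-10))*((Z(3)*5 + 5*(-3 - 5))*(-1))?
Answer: -38080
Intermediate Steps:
M(z) = 28 (M(z) = 7*4 = 28)
Z(S) = 16
(34*M(-10))*((Z(3)*5 + 5*(-3 - 5))*(-1)) = (34*28)*((16*5 + 5*(-3 - 5))*(-1)) = 952*((80 + 5*(-8))*(-1)) = 952*((80 - 40)*(-1)) = 952*(40*(-1)) = 952*(-40) = -38080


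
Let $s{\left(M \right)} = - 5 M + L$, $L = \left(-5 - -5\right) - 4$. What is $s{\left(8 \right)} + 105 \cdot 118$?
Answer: $12346$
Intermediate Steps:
$L = -4$ ($L = \left(-5 + 5\right) - 4 = 0 - 4 = -4$)
$s{\left(M \right)} = -4 - 5 M$ ($s{\left(M \right)} = - 5 M - 4 = -4 - 5 M$)
$s{\left(8 \right)} + 105 \cdot 118 = \left(-4 - 40\right) + 105 \cdot 118 = \left(-4 - 40\right) + 12390 = -44 + 12390 = 12346$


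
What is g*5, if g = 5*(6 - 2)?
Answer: 100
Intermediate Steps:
g = 20 (g = 5*4 = 20)
g*5 = 20*5 = 100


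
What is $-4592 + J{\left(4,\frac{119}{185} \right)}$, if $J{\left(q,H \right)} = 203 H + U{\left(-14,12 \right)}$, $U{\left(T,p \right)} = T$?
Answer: $- \frac{827953}{185} \approx -4475.4$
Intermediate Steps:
$J{\left(q,H \right)} = -14 + 203 H$ ($J{\left(q,H \right)} = 203 H - 14 = -14 + 203 H$)
$-4592 + J{\left(4,\frac{119}{185} \right)} = -4592 - \left(14 - 203 \cdot \frac{119}{185}\right) = -4592 - \left(14 - 203 \cdot 119 \cdot \frac{1}{185}\right) = -4592 + \left(-14 + 203 \cdot \frac{119}{185}\right) = -4592 + \left(-14 + \frac{24157}{185}\right) = -4592 + \frac{21567}{185} = - \frac{827953}{185}$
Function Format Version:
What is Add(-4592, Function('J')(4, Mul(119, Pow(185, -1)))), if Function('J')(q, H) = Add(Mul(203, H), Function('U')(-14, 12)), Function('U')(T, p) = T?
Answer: Rational(-827953, 185) ≈ -4475.4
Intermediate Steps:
Function('J')(q, H) = Add(-14, Mul(203, H)) (Function('J')(q, H) = Add(Mul(203, H), -14) = Add(-14, Mul(203, H)))
Add(-4592, Function('J')(4, Mul(119, Pow(185, -1)))) = Add(-4592, Add(-14, Mul(203, Mul(119, Pow(185, -1))))) = Add(-4592, Add(-14, Mul(203, Mul(119, Rational(1, 185))))) = Add(-4592, Add(-14, Mul(203, Rational(119, 185)))) = Add(-4592, Add(-14, Rational(24157, 185))) = Add(-4592, Rational(21567, 185)) = Rational(-827953, 185)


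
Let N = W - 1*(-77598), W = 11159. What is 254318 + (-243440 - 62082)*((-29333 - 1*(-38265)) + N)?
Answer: -29845884340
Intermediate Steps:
N = 88757 (N = 11159 - 1*(-77598) = 11159 + 77598 = 88757)
254318 + (-243440 - 62082)*((-29333 - 1*(-38265)) + N) = 254318 + (-243440 - 62082)*((-29333 - 1*(-38265)) + 88757) = 254318 - 305522*((-29333 + 38265) + 88757) = 254318 - 305522*(8932 + 88757) = 254318 - 305522*97689 = 254318 - 29846138658 = -29845884340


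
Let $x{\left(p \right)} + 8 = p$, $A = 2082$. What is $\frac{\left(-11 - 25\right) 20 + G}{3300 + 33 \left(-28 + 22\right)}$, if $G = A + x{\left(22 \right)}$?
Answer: $\frac{688}{1551} \approx 0.44358$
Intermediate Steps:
$x{\left(p \right)} = -8 + p$
$G = 2096$ ($G = 2082 + \left(-8 + 22\right) = 2082 + 14 = 2096$)
$\frac{\left(-11 - 25\right) 20 + G}{3300 + 33 \left(-28 + 22\right)} = \frac{\left(-11 - 25\right) 20 + 2096}{3300 + 33 \left(-28 + 22\right)} = \frac{\left(-36\right) 20 + 2096}{3300 + 33 \left(-6\right)} = \frac{-720 + 2096}{3300 - 198} = \frac{1376}{3102} = 1376 \cdot \frac{1}{3102} = \frac{688}{1551}$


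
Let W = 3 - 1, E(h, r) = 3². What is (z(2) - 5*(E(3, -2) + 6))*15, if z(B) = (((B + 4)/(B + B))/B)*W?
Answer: -2205/2 ≈ -1102.5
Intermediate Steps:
E(h, r) = 9
W = 2
z(B) = (4 + B)/B² (z(B) = (((B + 4)/(B + B))/B)*2 = (((4 + B)/((2*B)))/B)*2 = (((4 + B)*(1/(2*B)))/B)*2 = (((4 + B)/(2*B))/B)*2 = ((4 + B)/(2*B²))*2 = (4 + B)/B²)
(z(2) - 5*(E(3, -2) + 6))*15 = ((4 + 2)/2² - 5*(9 + 6))*15 = ((¼)*6 - 5*15)*15 = (3/2 - 75)*15 = -147/2*15 = -2205/2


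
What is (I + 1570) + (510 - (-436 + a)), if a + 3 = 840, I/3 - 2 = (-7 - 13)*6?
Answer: 1325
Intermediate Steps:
I = -354 (I = 6 + 3*((-7 - 13)*6) = 6 + 3*(-20*6) = 6 + 3*(-120) = 6 - 360 = -354)
a = 837 (a = -3 + 840 = 837)
(I + 1570) + (510 - (-436 + a)) = (-354 + 1570) + (510 - (-436 + 837)) = 1216 + (510 - 1*401) = 1216 + (510 - 401) = 1216 + 109 = 1325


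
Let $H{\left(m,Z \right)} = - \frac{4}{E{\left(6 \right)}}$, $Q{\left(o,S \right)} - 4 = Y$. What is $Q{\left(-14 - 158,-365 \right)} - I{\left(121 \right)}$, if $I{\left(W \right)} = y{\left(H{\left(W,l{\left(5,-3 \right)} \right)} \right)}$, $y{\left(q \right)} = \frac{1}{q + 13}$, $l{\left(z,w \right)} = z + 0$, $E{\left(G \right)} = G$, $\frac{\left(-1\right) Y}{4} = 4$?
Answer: $- \frac{447}{37} \approx -12.081$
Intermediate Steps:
$Y = -16$ ($Y = \left(-4\right) 4 = -16$)
$Q{\left(o,S \right)} = -12$ ($Q{\left(o,S \right)} = 4 - 16 = -12$)
$l{\left(z,w \right)} = z$
$H{\left(m,Z \right)} = - \frac{2}{3}$ ($H{\left(m,Z \right)} = - \frac{4}{6} = \left(-4\right) \frac{1}{6} = - \frac{2}{3}$)
$y{\left(q \right)} = \frac{1}{13 + q}$
$I{\left(W \right)} = \frac{3}{37}$ ($I{\left(W \right)} = \frac{1}{13 - \frac{2}{3}} = \frac{1}{\frac{37}{3}} = \frac{3}{37}$)
$Q{\left(-14 - 158,-365 \right)} - I{\left(121 \right)} = -12 - \frac{3}{37} = - \frac{447}{37}$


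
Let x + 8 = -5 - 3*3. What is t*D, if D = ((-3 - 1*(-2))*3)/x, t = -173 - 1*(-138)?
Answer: -105/22 ≈ -4.7727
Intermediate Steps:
t = -35 (t = -173 + 138 = -35)
x = -22 (x = -8 + (-5 - 3*3) = -8 + (-5 - 9) = -8 - 14 = -22)
D = 3/22 (D = ((-3 - 1*(-2))*3)/(-22) = ((-3 + 2)*3)*(-1/22) = -1*3*(-1/22) = -3*(-1/22) = 3/22 ≈ 0.13636)
t*D = -35*3/22 = -105/22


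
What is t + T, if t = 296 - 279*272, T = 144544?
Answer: 68952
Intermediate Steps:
t = -75592 (t = 296 - 75888 = -75592)
t + T = -75592 + 144544 = 68952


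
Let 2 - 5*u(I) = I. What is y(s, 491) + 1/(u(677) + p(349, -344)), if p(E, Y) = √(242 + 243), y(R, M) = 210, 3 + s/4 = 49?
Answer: 745053/3548 - √485/17740 ≈ 209.99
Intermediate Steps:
s = 184 (s = -12 + 4*49 = -12 + 196 = 184)
u(I) = ⅖ - I/5
p(E, Y) = √485
y(s, 491) + 1/(u(677) + p(349, -344)) = 210 + 1/((⅖ - ⅕*677) + √485) = 210 + 1/((⅖ - 677/5) + √485) = 210 + 1/(-135 + √485)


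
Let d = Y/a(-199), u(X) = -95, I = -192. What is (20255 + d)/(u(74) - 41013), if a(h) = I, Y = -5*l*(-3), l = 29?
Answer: -1296175/2630912 ≈ -0.49267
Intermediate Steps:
Y = 435 (Y = -5*29*(-3) = -145*(-3) = 435)
a(h) = -192
d = -145/64 (d = 435/(-192) = 435*(-1/192) = -145/64 ≈ -2.2656)
(20255 + d)/(u(74) - 41013) = (20255 - 145/64)/(-95 - 41013) = (1296175/64)/(-41108) = (1296175/64)*(-1/41108) = -1296175/2630912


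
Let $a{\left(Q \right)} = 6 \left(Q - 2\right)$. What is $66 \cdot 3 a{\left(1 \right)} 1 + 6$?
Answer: $-1182$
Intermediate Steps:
$a{\left(Q \right)} = -12 + 6 Q$ ($a{\left(Q \right)} = 6 \left(-2 + Q\right) = -12 + 6 Q$)
$66 \cdot 3 a{\left(1 \right)} 1 + 6 = 66 \cdot 3 \left(-12 + 6 \cdot 1\right) 1 + 6 = 66 \cdot 3 \left(-12 + 6\right) 1 + 6 = 66 \cdot 3 \left(-6\right) 1 + 6 = 66 \left(\left(-18\right) 1\right) + 6 = 66 \left(-18\right) + 6 = -1188 + 6 = -1182$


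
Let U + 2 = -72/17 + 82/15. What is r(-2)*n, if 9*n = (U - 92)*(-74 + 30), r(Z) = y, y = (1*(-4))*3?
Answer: -4163456/765 ≈ -5442.4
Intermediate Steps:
y = -12 (y = -4*3 = -12)
r(Z) = -12
U = -196/255 (U = -2 + (-72/17 + 82/15) = -2 + 314/255 = -196/255 ≈ -0.76863)
n = 1040864/2295 (n = ((-196/255 - 92)*(-74 + 30))/9 = (-23656/255*(-44))/9 = (⅑)*(1040864/255) = 1040864/2295 ≈ 453.54)
r(-2)*n = -12*1040864/2295 = -4163456/765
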